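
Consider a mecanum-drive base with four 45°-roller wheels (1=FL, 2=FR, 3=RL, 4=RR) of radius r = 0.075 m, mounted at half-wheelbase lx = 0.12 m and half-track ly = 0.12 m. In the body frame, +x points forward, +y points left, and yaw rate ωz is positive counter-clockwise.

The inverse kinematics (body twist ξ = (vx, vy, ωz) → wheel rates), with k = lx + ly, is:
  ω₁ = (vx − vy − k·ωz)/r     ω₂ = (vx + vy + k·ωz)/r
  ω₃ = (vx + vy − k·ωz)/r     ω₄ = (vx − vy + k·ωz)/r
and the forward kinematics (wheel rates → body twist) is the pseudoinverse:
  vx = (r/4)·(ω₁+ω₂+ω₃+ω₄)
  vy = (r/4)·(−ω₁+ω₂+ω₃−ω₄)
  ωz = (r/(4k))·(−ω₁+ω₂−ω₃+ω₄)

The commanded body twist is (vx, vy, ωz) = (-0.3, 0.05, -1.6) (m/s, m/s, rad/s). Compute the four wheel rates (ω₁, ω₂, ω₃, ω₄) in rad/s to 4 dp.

k = lx + ly = 0.12 + 0.12 = 0.2400;  k·ωz = 0.2400·-1.6 = -0.3840
ω₁ (FL) = (vx − vy − k·ωz)/r = 0.0340/0.075 = 0.4533
ω₂ (FR) = (vx + vy + k·ωz)/r = -0.6340/0.075 = -8.4533
ω₃ (RL) = (vx + vy − k·ωz)/r = 0.1340/0.075 = 1.7867
ω₄ (RR) = (vx − vy + k·ωz)/r = -0.7340/0.075 = -9.7867

(0.4533, -8.4533, 1.7867, -9.7867)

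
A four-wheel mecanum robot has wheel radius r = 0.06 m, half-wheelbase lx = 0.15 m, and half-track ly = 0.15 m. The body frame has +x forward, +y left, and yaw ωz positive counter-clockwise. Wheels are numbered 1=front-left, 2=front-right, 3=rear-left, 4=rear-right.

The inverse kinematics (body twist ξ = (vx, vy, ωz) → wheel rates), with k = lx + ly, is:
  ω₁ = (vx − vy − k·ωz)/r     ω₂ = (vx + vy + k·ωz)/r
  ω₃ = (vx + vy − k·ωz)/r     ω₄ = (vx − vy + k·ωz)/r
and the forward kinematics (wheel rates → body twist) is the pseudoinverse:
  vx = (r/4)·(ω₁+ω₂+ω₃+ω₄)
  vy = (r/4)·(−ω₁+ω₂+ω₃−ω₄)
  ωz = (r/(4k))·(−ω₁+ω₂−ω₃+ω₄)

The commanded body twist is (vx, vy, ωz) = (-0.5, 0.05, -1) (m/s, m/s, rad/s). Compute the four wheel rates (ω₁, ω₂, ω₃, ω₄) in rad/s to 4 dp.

(-4.1667, -12.5000, -2.5000, -14.1667)

k = lx + ly = 0.15 + 0.15 = 0.3000;  k·ωz = 0.3000·-1 = -0.3000
ω₁ (FL) = (vx − vy − k·ωz)/r = -0.2500/0.06 = -4.1667
ω₂ (FR) = (vx + vy + k·ωz)/r = -0.7500/0.06 = -12.5000
ω₃ (RL) = (vx + vy − k·ωz)/r = -0.1500/0.06 = -2.5000
ω₄ (RR) = (vx − vy + k·ωz)/r = -0.8500/0.06 = -14.1667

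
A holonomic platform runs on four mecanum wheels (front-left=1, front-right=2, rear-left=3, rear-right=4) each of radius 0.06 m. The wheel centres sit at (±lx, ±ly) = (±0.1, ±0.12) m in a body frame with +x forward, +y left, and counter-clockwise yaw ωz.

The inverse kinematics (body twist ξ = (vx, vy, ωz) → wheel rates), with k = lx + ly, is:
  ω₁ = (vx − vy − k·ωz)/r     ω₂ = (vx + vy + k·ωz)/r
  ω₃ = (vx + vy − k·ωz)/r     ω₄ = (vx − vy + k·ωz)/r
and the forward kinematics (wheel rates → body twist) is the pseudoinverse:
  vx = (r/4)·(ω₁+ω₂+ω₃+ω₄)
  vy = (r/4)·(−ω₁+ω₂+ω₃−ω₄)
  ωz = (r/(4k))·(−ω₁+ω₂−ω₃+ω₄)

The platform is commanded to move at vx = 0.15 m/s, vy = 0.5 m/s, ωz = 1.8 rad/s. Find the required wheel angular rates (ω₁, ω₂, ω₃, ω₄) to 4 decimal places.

k = lx + ly = 0.1 + 0.12 = 0.2200;  k·ωz = 0.2200·1.8 = 0.3960
ω₁ (FL) = (vx − vy − k·ωz)/r = -0.7460/0.06 = -12.4333
ω₂ (FR) = (vx + vy + k·ωz)/r = 1.0460/0.06 = 17.4333
ω₃ (RL) = (vx + vy − k·ωz)/r = 0.2540/0.06 = 4.2333
ω₄ (RR) = (vx − vy + k·ωz)/r = 0.0460/0.06 = 0.7667

(-12.4333, 17.4333, 4.2333, 0.7667)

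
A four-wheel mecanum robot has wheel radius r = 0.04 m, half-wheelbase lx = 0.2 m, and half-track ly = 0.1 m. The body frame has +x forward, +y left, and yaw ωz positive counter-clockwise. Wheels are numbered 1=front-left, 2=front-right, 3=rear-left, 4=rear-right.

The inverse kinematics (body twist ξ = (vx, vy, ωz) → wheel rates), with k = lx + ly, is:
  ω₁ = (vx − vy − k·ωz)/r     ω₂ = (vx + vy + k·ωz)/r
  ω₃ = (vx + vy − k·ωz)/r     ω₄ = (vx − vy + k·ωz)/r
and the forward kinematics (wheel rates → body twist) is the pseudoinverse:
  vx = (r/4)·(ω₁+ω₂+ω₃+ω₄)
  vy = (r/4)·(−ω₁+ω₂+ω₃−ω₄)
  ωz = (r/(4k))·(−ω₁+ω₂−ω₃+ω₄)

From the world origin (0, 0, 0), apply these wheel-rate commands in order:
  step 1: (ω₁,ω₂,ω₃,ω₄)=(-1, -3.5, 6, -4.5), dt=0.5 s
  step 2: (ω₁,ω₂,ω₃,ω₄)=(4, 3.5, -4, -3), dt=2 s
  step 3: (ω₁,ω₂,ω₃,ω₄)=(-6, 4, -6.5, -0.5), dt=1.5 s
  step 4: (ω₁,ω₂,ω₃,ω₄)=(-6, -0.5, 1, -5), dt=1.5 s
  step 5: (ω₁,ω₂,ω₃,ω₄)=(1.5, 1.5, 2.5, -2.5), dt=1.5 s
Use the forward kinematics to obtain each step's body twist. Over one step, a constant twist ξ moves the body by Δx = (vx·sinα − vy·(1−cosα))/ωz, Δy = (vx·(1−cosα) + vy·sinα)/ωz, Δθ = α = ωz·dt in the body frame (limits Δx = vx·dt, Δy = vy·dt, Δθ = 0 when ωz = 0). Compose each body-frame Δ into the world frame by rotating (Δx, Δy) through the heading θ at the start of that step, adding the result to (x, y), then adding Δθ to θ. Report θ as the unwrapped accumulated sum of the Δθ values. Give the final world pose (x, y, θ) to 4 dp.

step 1: ξ=(vx,vy,ωz)=(-0.0300, 0.0800, -0.4333), dt=0.5 → body Δ=(-0.0106, 0.0413, -0.2167) → world pose (-0.0106, 0.0413, -0.2167)
step 2: ξ=(vx,vy,ωz)=(0.0050, -0.0150, 0.0167), dt=2.0 → body Δ=(0.0105, -0.0298, 0.0333) → world pose (-0.0067, 0.0099, -0.1833)
step 3: ξ=(vx,vy,ωz)=(-0.0900, 0.0400, 0.5333), dt=1.5 → body Δ=(-0.1438, 0.0026, 0.8000) → world pose (-0.1476, 0.0387, 0.6167)
step 4: ξ=(vx,vy,ωz)=(-0.1050, 0.1150, -0.0167), dt=1.5 → body Δ=(-0.1553, 0.1745, -0.0250) → world pose (-0.3752, 0.0912, 0.5917)
step 5: ξ=(vx,vy,ωz)=(0.0300, 0.0500, -0.1667), dt=1.5 → body Δ=(0.0539, 0.0686, -0.2500) → world pose (-0.3688, 0.1782, 0.3417)

(-0.3688, 0.1782, 0.3417)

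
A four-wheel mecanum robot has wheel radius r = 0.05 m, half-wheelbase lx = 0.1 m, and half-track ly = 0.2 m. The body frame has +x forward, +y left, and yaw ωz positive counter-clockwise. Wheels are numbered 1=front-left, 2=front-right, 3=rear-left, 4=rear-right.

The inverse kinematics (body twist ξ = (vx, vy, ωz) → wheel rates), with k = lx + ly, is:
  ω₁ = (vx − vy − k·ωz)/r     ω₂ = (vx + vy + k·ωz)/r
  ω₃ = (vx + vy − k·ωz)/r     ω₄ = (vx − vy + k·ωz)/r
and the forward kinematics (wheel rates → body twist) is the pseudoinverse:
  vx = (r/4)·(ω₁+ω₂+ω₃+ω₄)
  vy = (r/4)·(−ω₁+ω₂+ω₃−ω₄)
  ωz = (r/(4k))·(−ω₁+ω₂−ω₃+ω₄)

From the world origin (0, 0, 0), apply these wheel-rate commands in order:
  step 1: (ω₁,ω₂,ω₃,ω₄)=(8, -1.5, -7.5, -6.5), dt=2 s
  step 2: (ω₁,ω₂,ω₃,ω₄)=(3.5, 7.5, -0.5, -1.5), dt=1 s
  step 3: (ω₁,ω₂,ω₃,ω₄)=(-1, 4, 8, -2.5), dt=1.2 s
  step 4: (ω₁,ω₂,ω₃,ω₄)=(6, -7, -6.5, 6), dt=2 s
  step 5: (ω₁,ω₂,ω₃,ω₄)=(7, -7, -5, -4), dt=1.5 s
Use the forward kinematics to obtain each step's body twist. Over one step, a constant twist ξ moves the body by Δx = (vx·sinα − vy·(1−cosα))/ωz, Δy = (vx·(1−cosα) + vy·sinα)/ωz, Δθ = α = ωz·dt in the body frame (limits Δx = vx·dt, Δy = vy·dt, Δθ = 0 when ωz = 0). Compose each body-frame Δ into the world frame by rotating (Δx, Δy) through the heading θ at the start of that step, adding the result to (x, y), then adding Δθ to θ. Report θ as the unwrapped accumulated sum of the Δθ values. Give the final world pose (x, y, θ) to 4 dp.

(-0.7074, -0.3958, -1.7125)

step 1: ξ=(vx,vy,ωz)=(-0.0938, -0.1313, -0.3542), dt=2.0 → body Δ=(-0.2614, -0.1774, -0.7083) → world pose (-0.2614, -0.1774, -0.7083)
step 2: ξ=(vx,vy,ωz)=(0.1125, 0.0625, 0.1250), dt=1.0 → body Δ=(0.1083, 0.0694, 0.1250) → world pose (-0.1340, -0.1952, -0.5833)
step 3: ξ=(vx,vy,ωz)=(0.1063, 0.1938, -0.2292), dt=1.2 → body Δ=(0.1577, 0.2122, -0.2750) → world pose (0.1145, -0.1050, -0.8583)
step 4: ξ=(vx,vy,ωz)=(-0.0187, -0.3188, -0.0208), dt=2.0 → body Δ=(-0.0508, -0.6365, -0.0417) → world pose (-0.4004, -0.4827, -0.9000)
step 5: ξ=(vx,vy,ωz)=(-0.1125, -0.1875, -0.5417), dt=1.5 → body Δ=(-0.2589, -0.1864, -0.8125) → world pose (-0.7074, -0.3958, -1.7125)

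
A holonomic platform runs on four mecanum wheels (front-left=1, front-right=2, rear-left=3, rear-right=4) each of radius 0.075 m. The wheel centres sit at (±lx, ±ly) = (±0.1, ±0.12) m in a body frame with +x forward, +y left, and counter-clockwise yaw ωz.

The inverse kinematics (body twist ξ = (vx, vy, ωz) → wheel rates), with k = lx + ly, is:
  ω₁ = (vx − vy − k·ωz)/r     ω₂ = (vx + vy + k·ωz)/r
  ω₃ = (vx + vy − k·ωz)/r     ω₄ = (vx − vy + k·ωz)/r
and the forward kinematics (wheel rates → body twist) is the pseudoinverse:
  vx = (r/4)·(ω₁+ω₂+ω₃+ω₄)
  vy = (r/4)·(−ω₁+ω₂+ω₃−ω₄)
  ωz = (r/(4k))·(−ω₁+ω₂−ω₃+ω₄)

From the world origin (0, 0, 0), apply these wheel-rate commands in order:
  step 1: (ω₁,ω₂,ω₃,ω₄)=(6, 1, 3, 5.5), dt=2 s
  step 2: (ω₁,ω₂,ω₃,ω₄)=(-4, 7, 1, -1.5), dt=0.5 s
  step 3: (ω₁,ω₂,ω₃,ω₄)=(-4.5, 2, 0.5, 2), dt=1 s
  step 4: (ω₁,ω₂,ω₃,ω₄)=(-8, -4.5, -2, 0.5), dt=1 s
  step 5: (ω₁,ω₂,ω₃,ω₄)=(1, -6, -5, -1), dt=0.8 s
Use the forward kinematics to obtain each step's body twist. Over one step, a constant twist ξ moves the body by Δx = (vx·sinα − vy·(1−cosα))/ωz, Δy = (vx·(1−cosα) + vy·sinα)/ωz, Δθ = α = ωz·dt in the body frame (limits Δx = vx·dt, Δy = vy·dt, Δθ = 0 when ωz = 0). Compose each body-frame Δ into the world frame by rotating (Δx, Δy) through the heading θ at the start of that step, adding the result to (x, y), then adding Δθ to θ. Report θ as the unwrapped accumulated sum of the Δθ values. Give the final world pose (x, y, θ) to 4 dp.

step 1: ξ=(vx,vy,ωz)=(0.2906, -0.1406, -0.2131), dt=2.0 → body Δ=(0.5048, -0.3948, -0.4261) → world pose (0.5048, -0.3948, -0.4261)
step 2: ξ=(vx,vy,ωz)=(0.0469, 0.2531, 0.7244), dt=0.5 → body Δ=(0.0003, 0.1280, 0.3622) → world pose (0.5579, -0.2783, -0.0639)
step 3: ξ=(vx,vy,ωz)=(0.0000, 0.0937, 0.6818), dt=1.0 → body Δ=(-0.0307, 0.0867, 0.6818) → world pose (0.5328, -0.1899, 0.6179)
step 4: ξ=(vx,vy,ωz)=(-0.2625, 0.0188, 0.5114), dt=1.0 → body Δ=(-0.2559, -0.0477, 0.5114) → world pose (0.3519, -0.3770, 1.1293)
step 5: ξ=(vx,vy,ωz)=(-0.2062, -0.2062, -0.2557), dt=0.8 → body Δ=(-0.1807, -0.1470, -0.2045) → world pose (0.4076, -0.6032, 0.9247)

(0.4076, -0.6032, 0.9247)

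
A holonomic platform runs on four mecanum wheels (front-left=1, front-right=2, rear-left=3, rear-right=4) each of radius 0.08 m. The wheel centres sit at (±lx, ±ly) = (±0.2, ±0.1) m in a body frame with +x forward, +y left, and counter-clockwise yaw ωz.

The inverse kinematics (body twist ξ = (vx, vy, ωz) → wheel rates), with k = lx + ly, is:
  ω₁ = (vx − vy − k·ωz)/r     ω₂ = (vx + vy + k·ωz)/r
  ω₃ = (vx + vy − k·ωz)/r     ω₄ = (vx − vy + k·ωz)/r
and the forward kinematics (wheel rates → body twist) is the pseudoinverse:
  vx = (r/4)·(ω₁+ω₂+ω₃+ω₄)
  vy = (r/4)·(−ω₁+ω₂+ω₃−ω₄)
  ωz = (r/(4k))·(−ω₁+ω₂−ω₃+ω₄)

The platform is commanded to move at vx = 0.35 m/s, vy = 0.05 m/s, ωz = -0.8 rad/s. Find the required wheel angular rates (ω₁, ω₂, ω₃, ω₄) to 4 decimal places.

(6.7500, 2.0000, 8.0000, 0.7500)

k = lx + ly = 0.2 + 0.1 = 0.3000;  k·ωz = 0.3000·-0.8 = -0.2400
ω₁ (FL) = (vx − vy − k·ωz)/r = 0.5400/0.08 = 6.7500
ω₂ (FR) = (vx + vy + k·ωz)/r = 0.1600/0.08 = 2.0000
ω₃ (RL) = (vx + vy − k·ωz)/r = 0.6400/0.08 = 8.0000
ω₄ (RR) = (vx − vy + k·ωz)/r = 0.0600/0.08 = 0.7500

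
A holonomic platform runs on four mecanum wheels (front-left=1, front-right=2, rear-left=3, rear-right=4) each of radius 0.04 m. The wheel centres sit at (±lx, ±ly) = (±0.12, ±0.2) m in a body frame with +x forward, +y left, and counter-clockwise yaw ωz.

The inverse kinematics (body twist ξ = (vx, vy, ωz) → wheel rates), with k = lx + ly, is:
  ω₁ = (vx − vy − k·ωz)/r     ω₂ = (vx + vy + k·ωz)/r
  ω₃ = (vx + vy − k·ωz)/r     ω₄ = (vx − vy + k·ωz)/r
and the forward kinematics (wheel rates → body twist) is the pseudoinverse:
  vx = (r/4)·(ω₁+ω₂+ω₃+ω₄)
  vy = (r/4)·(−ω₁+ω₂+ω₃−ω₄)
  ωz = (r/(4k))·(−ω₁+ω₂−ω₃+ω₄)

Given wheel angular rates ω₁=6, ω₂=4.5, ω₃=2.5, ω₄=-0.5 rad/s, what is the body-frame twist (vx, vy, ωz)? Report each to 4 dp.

k = lx + ly = 0.12 + 0.2 = 0.3200
ω₁+ω₂+ω₃+ω₄ = 12.5000  →  vx = (0.04/4)·12.5000 = 0.1250
−ω₁+ω₂+ω₃−ω₄ = 1.5000  →  vy = (0.04/4)·1.5000 = 0.0150
−ω₁+ω₂−ω₃+ω₄ = -4.5000  →  ωz = (0.04/1.2800)·-4.5000 = -0.1406

(0.1250, 0.0150, -0.1406)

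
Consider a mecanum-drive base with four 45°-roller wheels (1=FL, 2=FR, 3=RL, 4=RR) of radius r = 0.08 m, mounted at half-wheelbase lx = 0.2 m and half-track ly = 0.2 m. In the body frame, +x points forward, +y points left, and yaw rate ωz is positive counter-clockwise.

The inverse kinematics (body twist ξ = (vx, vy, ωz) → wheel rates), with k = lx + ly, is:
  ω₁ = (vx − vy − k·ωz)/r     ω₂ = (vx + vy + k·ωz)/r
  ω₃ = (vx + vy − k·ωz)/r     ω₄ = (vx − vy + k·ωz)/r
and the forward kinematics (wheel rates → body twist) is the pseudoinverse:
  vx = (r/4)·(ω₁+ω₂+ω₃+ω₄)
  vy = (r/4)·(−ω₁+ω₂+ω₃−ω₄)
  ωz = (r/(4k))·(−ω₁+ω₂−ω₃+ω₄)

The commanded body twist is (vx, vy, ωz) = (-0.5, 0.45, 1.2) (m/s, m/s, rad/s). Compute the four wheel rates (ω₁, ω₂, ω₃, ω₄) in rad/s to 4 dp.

(-17.8750, 5.3750, -6.6250, -5.8750)

k = lx + ly = 0.2 + 0.2 = 0.4000;  k·ωz = 0.4000·1.2 = 0.4800
ω₁ (FL) = (vx − vy − k·ωz)/r = -1.4300/0.08 = -17.8750
ω₂ (FR) = (vx + vy + k·ωz)/r = 0.4300/0.08 = 5.3750
ω₃ (RL) = (vx + vy − k·ωz)/r = -0.5300/0.08 = -6.6250
ω₄ (RR) = (vx − vy + k·ωz)/r = -0.4700/0.08 = -5.8750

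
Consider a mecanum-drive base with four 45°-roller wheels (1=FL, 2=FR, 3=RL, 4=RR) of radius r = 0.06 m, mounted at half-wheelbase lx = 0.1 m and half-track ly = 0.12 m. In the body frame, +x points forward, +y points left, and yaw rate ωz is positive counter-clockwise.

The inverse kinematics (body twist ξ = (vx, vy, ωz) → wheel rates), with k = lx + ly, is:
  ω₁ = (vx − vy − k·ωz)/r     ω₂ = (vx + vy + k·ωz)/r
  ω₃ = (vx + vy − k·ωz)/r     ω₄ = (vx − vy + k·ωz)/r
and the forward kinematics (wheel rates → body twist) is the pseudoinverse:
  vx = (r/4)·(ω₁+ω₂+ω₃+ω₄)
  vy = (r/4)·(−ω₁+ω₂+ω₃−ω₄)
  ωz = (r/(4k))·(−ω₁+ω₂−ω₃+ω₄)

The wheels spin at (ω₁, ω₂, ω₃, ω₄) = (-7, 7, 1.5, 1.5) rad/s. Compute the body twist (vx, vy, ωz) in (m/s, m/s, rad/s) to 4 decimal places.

(0.0450, 0.2100, 0.9545)

k = lx + ly = 0.1 + 0.12 = 0.2200
ω₁+ω₂+ω₃+ω₄ = 3.0000  →  vx = (0.06/4)·3.0000 = 0.0450
−ω₁+ω₂+ω₃−ω₄ = 14.0000  →  vy = (0.06/4)·14.0000 = 0.2100
−ω₁+ω₂−ω₃+ω₄ = 14.0000  →  ωz = (0.06/0.8800)·14.0000 = 0.9545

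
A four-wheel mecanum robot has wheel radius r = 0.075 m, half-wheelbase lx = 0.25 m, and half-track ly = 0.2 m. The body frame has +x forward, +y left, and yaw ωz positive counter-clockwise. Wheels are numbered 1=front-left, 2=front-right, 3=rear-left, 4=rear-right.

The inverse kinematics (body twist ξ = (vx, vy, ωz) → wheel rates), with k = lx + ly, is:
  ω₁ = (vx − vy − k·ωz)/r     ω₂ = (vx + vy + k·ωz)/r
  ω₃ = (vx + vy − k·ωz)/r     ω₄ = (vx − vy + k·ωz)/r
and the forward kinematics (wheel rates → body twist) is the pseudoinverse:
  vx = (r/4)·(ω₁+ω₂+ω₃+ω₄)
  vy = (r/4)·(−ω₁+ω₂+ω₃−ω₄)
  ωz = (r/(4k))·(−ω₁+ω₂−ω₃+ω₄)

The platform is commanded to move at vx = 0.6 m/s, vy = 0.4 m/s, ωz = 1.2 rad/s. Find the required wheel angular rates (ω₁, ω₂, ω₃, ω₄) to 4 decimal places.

(-4.5333, 20.5333, 6.1333, 9.8667)

k = lx + ly = 0.25 + 0.2 = 0.4500;  k·ωz = 0.4500·1.2 = 0.5400
ω₁ (FL) = (vx − vy − k·ωz)/r = -0.3400/0.075 = -4.5333
ω₂ (FR) = (vx + vy + k·ωz)/r = 1.5400/0.075 = 20.5333
ω₃ (RL) = (vx + vy − k·ωz)/r = 0.4600/0.075 = 6.1333
ω₄ (RR) = (vx − vy + k·ωz)/r = 0.7400/0.075 = 9.8667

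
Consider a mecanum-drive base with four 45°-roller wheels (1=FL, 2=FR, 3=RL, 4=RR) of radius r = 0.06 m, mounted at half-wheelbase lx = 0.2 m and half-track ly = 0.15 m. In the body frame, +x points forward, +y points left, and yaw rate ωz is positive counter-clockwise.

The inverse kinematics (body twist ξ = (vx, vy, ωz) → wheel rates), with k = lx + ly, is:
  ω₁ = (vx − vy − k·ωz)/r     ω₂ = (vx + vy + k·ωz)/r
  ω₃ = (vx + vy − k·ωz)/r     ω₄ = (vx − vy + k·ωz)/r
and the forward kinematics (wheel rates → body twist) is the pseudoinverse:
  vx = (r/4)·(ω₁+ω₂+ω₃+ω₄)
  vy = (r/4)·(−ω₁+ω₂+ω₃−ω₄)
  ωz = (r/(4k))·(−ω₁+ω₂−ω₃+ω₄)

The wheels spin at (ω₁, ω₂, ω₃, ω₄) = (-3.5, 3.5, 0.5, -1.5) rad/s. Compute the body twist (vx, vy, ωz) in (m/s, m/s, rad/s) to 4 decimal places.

k = lx + ly = 0.2 + 0.15 = 0.3500
ω₁+ω₂+ω₃+ω₄ = -1.0000  →  vx = (0.06/4)·-1.0000 = -0.0150
−ω₁+ω₂+ω₃−ω₄ = 9.0000  →  vy = (0.06/4)·9.0000 = 0.1350
−ω₁+ω₂−ω₃+ω₄ = 5.0000  →  ωz = (0.06/1.4000)·5.0000 = 0.2143

(-0.0150, 0.1350, 0.2143)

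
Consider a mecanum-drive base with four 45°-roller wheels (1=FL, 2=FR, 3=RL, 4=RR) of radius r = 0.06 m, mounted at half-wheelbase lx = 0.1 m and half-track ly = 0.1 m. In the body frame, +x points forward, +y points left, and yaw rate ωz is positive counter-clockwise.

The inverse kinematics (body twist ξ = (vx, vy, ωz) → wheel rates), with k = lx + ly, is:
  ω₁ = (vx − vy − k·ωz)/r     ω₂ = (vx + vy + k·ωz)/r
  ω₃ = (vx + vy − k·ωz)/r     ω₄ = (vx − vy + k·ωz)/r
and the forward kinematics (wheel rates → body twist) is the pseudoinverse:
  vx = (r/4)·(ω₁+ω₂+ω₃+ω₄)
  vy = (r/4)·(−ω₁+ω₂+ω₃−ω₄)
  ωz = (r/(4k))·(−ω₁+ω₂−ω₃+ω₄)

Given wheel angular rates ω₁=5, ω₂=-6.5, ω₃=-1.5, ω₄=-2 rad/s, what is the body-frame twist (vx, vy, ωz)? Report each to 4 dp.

(-0.0750, -0.1650, -0.9000)

k = lx + ly = 0.1 + 0.1 = 0.2000
ω₁+ω₂+ω₃+ω₄ = -5.0000  →  vx = (0.06/4)·-5.0000 = -0.0750
−ω₁+ω₂+ω₃−ω₄ = -11.0000  →  vy = (0.06/4)·-11.0000 = -0.1650
−ω₁+ω₂−ω₃+ω₄ = -12.0000  →  ωz = (0.06/0.8000)·-12.0000 = -0.9000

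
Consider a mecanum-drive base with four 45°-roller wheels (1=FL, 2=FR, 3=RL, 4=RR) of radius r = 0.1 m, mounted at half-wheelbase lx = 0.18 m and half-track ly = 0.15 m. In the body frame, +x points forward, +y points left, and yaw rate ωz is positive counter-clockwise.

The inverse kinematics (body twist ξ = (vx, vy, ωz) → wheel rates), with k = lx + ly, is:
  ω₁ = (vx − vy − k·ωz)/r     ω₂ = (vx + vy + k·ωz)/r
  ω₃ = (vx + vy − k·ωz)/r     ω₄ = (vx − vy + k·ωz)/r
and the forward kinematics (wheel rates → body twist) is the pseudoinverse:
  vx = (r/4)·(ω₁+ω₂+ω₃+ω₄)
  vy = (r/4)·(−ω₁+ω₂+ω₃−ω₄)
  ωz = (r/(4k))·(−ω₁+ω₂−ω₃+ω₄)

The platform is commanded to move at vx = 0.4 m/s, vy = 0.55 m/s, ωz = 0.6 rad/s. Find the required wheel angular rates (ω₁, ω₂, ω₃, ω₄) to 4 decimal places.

(-3.4800, 11.4800, 7.5200, 0.4800)

k = lx + ly = 0.18 + 0.15 = 0.3300;  k·ωz = 0.3300·0.6 = 0.1980
ω₁ (FL) = (vx − vy − k·ωz)/r = -0.3480/0.1 = -3.4800
ω₂ (FR) = (vx + vy + k·ωz)/r = 1.1480/0.1 = 11.4800
ω₃ (RL) = (vx + vy − k·ωz)/r = 0.7520/0.1 = 7.5200
ω₄ (RR) = (vx − vy + k·ωz)/r = 0.0480/0.1 = 0.4800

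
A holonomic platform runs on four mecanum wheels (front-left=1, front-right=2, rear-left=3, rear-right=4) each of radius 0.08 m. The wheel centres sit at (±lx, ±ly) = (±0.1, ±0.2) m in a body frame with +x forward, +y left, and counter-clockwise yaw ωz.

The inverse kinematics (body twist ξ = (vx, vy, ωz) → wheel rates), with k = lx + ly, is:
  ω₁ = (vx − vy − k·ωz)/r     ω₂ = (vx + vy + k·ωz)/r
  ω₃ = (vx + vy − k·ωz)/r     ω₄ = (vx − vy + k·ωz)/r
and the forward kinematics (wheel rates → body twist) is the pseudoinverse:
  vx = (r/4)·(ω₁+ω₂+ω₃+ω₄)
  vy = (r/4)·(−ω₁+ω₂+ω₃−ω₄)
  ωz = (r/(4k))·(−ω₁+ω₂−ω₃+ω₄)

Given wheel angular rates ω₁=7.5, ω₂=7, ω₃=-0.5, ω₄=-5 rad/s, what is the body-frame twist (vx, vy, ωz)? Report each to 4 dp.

(0.1800, 0.0800, -0.3333)

k = lx + ly = 0.1 + 0.2 = 0.3000
ω₁+ω₂+ω₃+ω₄ = 9.0000  →  vx = (0.08/4)·9.0000 = 0.1800
−ω₁+ω₂+ω₃−ω₄ = 4.0000  →  vy = (0.08/4)·4.0000 = 0.0800
−ω₁+ω₂−ω₃+ω₄ = -5.0000  →  ωz = (0.08/1.2000)·-5.0000 = -0.3333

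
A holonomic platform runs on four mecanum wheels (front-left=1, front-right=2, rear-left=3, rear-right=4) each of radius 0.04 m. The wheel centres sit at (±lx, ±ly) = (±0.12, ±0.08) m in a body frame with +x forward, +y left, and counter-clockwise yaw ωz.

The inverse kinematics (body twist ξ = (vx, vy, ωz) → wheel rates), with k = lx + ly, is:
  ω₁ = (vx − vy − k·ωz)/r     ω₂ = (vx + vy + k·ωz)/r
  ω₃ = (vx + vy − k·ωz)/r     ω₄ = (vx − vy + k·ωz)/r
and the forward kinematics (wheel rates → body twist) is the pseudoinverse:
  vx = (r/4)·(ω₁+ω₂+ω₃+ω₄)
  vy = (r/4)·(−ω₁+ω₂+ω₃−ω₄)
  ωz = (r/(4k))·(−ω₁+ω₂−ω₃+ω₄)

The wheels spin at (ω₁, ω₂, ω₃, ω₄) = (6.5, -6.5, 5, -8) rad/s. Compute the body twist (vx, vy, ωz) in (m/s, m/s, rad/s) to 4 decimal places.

(-0.0300, 0.0000, -1.3000)

k = lx + ly = 0.12 + 0.08 = 0.2000
ω₁+ω₂+ω₃+ω₄ = -3.0000  →  vx = (0.04/4)·-3.0000 = -0.0300
−ω₁+ω₂+ω₃−ω₄ = 0.0000  →  vy = (0.04/4)·0.0000 = 0.0000
−ω₁+ω₂−ω₃+ω₄ = -26.0000  →  ωz = (0.04/0.8000)·-26.0000 = -1.3000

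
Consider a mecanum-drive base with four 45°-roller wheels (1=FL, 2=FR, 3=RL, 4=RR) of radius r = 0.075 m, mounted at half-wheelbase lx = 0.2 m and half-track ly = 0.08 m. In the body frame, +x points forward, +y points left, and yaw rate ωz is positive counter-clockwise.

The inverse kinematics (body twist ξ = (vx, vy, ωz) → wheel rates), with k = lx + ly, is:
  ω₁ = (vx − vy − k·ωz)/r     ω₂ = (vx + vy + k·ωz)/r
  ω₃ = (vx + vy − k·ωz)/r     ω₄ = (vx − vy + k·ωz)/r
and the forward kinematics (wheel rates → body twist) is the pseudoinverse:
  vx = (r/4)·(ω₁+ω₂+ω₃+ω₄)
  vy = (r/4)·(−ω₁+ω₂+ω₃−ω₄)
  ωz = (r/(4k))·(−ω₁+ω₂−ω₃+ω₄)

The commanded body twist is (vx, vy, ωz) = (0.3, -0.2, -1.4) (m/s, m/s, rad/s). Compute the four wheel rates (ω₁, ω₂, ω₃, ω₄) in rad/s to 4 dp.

(11.8933, -3.8933, 6.5600, 1.4400)

k = lx + ly = 0.2 + 0.08 = 0.2800;  k·ωz = 0.2800·-1.4 = -0.3920
ω₁ (FL) = (vx − vy − k·ωz)/r = 0.8920/0.075 = 11.8933
ω₂ (FR) = (vx + vy + k·ωz)/r = -0.2920/0.075 = -3.8933
ω₃ (RL) = (vx + vy − k·ωz)/r = 0.4920/0.075 = 6.5600
ω₄ (RR) = (vx − vy + k·ωz)/r = 0.1080/0.075 = 1.4400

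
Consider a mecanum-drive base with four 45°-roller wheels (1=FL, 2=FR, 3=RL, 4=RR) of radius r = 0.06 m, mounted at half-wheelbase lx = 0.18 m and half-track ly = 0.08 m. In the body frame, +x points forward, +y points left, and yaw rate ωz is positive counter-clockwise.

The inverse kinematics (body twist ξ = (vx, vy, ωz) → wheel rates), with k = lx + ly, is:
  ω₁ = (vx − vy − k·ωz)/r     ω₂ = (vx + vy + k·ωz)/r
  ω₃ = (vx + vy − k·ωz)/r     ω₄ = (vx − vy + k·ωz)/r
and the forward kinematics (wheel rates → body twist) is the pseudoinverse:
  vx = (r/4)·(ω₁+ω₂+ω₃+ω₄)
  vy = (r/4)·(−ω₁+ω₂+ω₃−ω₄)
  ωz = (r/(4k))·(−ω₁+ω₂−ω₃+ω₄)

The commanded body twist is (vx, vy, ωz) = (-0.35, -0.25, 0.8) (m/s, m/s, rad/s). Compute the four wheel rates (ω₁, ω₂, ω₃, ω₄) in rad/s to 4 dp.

(-5.1333, -6.5333, -13.4667, 1.8000)

k = lx + ly = 0.18 + 0.08 = 0.2600;  k·ωz = 0.2600·0.8 = 0.2080
ω₁ (FL) = (vx − vy − k·ωz)/r = -0.3080/0.06 = -5.1333
ω₂ (FR) = (vx + vy + k·ωz)/r = -0.3920/0.06 = -6.5333
ω₃ (RL) = (vx + vy − k·ωz)/r = -0.8080/0.06 = -13.4667
ω₄ (RR) = (vx − vy + k·ωz)/r = 0.1080/0.06 = 1.8000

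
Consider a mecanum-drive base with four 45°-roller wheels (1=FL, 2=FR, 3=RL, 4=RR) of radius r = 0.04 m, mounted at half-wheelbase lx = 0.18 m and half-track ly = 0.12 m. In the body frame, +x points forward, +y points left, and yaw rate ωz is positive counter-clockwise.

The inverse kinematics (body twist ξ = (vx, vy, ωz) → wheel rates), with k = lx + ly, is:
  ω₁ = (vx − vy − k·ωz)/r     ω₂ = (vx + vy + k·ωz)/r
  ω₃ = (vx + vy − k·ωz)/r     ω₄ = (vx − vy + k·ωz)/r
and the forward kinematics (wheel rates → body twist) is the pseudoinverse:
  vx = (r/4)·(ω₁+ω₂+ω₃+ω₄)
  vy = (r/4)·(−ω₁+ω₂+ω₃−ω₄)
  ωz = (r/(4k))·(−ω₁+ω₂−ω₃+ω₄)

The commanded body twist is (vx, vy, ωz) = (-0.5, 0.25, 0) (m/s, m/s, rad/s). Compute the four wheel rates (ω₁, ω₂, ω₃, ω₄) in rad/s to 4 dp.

(-18.7500, -6.2500, -6.2500, -18.7500)

k = lx + ly = 0.18 + 0.12 = 0.3000;  k·ωz = 0.3000·0 = 0.0000
ω₁ (FL) = (vx − vy − k·ωz)/r = -0.7500/0.04 = -18.7500
ω₂ (FR) = (vx + vy + k·ωz)/r = -0.2500/0.04 = -6.2500
ω₃ (RL) = (vx + vy − k·ωz)/r = -0.2500/0.04 = -6.2500
ω₄ (RR) = (vx − vy + k·ωz)/r = -0.7500/0.04 = -18.7500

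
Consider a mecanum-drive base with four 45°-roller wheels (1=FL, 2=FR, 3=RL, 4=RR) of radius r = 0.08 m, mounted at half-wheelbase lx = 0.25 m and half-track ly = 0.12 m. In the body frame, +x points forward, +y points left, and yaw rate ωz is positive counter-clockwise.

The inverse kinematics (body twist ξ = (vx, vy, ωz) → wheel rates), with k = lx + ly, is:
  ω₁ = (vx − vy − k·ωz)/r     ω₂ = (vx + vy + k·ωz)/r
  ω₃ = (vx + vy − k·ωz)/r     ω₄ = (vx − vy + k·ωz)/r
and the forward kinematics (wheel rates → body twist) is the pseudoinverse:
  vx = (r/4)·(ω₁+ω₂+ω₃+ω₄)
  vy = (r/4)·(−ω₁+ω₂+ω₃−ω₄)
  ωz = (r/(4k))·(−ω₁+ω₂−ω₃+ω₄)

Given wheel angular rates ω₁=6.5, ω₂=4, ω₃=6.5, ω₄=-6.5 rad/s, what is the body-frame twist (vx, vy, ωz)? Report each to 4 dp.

k = lx + ly = 0.25 + 0.12 = 0.3700
ω₁+ω₂+ω₃+ω₄ = 10.5000  →  vx = (0.08/4)·10.5000 = 0.2100
−ω₁+ω₂+ω₃−ω₄ = 10.5000  →  vy = (0.08/4)·10.5000 = 0.2100
−ω₁+ω₂−ω₃+ω₄ = -15.5000  →  ωz = (0.08/1.4800)·-15.5000 = -0.8378

(0.2100, 0.2100, -0.8378)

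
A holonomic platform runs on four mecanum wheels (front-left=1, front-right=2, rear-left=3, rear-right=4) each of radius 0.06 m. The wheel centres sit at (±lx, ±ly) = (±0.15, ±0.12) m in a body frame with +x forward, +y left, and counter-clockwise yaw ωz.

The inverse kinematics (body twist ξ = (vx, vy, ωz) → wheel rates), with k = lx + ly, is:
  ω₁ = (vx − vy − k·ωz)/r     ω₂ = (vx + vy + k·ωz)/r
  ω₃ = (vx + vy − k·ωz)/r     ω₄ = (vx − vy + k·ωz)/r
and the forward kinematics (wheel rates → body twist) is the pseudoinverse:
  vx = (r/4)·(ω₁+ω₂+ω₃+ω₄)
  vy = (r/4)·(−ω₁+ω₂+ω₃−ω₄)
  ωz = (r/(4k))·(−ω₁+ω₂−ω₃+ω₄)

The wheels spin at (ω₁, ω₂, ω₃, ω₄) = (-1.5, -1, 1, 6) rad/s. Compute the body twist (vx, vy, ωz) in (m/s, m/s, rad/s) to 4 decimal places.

k = lx + ly = 0.15 + 0.12 = 0.2700
ω₁+ω₂+ω₃+ω₄ = 4.5000  →  vx = (0.06/4)·4.5000 = 0.0675
−ω₁+ω₂+ω₃−ω₄ = -4.5000  →  vy = (0.06/4)·-4.5000 = -0.0675
−ω₁+ω₂−ω₃+ω₄ = 5.5000  →  ωz = (0.06/1.0800)·5.5000 = 0.3056

(0.0675, -0.0675, 0.3056)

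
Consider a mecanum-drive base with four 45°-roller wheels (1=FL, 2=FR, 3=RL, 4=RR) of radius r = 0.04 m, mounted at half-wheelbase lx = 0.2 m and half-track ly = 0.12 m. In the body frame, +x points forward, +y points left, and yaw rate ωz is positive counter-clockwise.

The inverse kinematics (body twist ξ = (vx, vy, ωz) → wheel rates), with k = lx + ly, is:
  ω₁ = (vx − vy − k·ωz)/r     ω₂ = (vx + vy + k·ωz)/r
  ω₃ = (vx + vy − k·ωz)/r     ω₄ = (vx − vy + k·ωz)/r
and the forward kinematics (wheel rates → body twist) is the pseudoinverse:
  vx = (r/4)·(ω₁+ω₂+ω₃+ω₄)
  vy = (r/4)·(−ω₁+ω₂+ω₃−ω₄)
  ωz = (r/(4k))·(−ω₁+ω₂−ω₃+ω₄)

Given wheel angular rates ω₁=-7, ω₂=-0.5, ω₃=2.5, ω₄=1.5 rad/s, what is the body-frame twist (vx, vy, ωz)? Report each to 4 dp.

k = lx + ly = 0.2 + 0.12 = 0.3200
ω₁+ω₂+ω₃+ω₄ = -3.5000  →  vx = (0.04/4)·-3.5000 = -0.0350
−ω₁+ω₂+ω₃−ω₄ = 7.5000  →  vy = (0.04/4)·7.5000 = 0.0750
−ω₁+ω₂−ω₃+ω₄ = 5.5000  →  ωz = (0.04/1.2800)·5.5000 = 0.1719

(-0.0350, 0.0750, 0.1719)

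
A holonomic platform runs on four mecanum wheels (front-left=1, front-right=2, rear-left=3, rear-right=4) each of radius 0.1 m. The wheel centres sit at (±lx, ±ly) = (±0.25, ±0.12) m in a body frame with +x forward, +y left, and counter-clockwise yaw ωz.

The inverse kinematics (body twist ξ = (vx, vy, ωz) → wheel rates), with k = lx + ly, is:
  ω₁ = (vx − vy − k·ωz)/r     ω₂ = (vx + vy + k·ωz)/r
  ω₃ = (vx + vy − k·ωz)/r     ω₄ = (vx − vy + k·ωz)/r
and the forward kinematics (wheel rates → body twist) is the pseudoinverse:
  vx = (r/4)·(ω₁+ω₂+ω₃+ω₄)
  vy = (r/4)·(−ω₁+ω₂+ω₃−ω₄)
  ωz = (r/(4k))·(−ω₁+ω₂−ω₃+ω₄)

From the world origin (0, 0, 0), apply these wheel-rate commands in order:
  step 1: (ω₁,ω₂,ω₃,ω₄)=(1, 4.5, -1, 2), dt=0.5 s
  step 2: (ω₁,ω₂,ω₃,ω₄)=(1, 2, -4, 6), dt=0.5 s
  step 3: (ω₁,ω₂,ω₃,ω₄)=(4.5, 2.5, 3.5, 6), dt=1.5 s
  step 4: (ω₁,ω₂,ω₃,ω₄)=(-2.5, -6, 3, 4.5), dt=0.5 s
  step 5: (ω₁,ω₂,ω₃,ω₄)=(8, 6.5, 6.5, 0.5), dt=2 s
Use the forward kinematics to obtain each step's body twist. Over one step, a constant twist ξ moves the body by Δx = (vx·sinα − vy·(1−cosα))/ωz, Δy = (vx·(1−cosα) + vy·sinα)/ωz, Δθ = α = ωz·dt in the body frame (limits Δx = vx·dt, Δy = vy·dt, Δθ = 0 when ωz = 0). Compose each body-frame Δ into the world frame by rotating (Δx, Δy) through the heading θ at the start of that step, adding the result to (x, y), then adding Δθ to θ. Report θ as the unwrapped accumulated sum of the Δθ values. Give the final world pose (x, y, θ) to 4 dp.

(1.8216, 0.3830, -0.4392)

step 1: ξ=(vx,vy,ωz)=(0.1625, 0.0125, 0.4392), dt=0.5 → body Δ=(0.0799, 0.0151, 0.2196) → world pose (0.0799, 0.0151, 0.2196)
step 2: ξ=(vx,vy,ωz)=(0.1250, -0.2250, 0.7432), dt=0.5 → body Δ=(0.0817, -0.0984, 0.3716) → world pose (0.1811, -0.0632, 0.5912)
step 3: ξ=(vx,vy,ωz)=(0.4125, -0.1125, 0.0338), dt=1.5 → body Δ=(0.6228, -0.1530, 0.0507) → world pose (0.7835, 0.1569, 0.6419)
step 4: ξ=(vx,vy,ωz)=(-0.0250, -0.1250, -0.1351), dt=0.5 → body Δ=(-0.0146, -0.0620, -0.0676) → world pose (0.8089, 0.0985, 0.5743)
step 5: ξ=(vx,vy,ωz)=(0.5375, 0.1125, -0.5068), dt=2.0 → body Δ=(1.0048, -0.3113, -1.0135) → world pose (1.8216, 0.3830, -0.4392)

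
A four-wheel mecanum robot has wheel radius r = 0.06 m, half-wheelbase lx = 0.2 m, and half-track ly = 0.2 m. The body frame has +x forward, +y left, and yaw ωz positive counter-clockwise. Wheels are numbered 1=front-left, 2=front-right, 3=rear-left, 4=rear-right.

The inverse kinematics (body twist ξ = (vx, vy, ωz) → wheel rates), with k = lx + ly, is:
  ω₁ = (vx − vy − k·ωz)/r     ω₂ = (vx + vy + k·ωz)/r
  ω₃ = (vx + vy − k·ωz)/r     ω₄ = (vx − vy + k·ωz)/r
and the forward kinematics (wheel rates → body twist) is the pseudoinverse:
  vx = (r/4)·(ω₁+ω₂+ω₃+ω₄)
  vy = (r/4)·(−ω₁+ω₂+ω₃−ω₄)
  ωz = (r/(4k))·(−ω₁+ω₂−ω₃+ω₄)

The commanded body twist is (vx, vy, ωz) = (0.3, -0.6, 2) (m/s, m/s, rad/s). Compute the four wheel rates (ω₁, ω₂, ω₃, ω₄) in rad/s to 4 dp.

(1.6667, 8.3333, -18.3333, 28.3333)

k = lx + ly = 0.2 + 0.2 = 0.4000;  k·ωz = 0.4000·2 = 0.8000
ω₁ (FL) = (vx − vy − k·ωz)/r = 0.1000/0.06 = 1.6667
ω₂ (FR) = (vx + vy + k·ωz)/r = 0.5000/0.06 = 8.3333
ω₃ (RL) = (vx + vy − k·ωz)/r = -1.1000/0.06 = -18.3333
ω₄ (RR) = (vx − vy + k·ωz)/r = 1.7000/0.06 = 28.3333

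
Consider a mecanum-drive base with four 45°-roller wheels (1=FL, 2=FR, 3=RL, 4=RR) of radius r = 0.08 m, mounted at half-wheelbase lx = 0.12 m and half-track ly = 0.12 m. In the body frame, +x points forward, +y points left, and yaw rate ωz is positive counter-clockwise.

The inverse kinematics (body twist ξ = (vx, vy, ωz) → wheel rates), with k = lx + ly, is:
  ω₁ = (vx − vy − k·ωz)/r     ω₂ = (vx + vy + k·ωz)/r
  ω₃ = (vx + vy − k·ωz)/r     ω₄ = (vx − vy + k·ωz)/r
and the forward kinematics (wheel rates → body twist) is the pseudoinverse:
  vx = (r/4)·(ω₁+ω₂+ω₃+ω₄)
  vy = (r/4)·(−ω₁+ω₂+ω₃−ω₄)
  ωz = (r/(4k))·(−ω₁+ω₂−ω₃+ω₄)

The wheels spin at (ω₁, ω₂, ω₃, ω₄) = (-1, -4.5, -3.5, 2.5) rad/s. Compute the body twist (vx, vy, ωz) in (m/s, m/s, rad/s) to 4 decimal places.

(-0.1300, -0.1900, 0.2083)

k = lx + ly = 0.12 + 0.12 = 0.2400
ω₁+ω₂+ω₃+ω₄ = -6.5000  →  vx = (0.08/4)·-6.5000 = -0.1300
−ω₁+ω₂+ω₃−ω₄ = -9.5000  →  vy = (0.08/4)·-9.5000 = -0.1900
−ω₁+ω₂−ω₃+ω₄ = 2.5000  →  ωz = (0.08/0.9600)·2.5000 = 0.2083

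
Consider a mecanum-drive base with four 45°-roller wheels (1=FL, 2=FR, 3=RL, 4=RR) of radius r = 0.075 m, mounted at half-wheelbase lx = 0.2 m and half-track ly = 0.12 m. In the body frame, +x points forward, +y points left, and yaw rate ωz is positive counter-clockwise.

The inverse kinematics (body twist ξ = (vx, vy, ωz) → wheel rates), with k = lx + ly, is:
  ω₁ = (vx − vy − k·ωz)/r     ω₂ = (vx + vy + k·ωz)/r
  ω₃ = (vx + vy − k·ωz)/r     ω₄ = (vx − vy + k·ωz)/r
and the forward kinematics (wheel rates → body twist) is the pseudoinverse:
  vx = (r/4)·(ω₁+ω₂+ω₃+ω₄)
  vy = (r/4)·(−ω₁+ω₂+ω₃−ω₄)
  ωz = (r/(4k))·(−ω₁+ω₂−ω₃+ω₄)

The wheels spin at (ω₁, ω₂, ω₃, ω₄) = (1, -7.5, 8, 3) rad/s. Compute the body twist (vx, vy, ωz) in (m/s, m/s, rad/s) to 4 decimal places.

(0.0844, -0.0656, -0.7910)

k = lx + ly = 0.2 + 0.12 = 0.3200
ω₁+ω₂+ω₃+ω₄ = 4.5000  →  vx = (0.075/4)·4.5000 = 0.0844
−ω₁+ω₂+ω₃−ω₄ = -3.5000  →  vy = (0.075/4)·-3.5000 = -0.0656
−ω₁+ω₂−ω₃+ω₄ = -13.5000  →  ωz = (0.075/1.2800)·-13.5000 = -0.7910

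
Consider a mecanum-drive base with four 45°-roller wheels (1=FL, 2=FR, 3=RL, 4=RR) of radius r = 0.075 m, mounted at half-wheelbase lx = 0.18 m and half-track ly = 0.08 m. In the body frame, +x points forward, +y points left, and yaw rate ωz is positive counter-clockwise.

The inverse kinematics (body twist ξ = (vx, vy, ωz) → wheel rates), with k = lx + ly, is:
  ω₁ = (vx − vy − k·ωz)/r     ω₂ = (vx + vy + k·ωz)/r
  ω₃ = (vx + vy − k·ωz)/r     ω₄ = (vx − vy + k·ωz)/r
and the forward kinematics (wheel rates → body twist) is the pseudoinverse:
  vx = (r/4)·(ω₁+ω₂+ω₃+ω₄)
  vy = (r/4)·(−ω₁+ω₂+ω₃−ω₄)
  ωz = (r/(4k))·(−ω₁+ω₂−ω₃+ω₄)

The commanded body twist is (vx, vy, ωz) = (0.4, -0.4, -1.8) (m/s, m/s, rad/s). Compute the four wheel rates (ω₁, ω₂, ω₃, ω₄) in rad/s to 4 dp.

(16.9067, -6.2400, 6.2400, 4.4267)

k = lx + ly = 0.18 + 0.08 = 0.2600;  k·ωz = 0.2600·-1.8 = -0.4680
ω₁ (FL) = (vx − vy − k·ωz)/r = 1.2680/0.075 = 16.9067
ω₂ (FR) = (vx + vy + k·ωz)/r = -0.4680/0.075 = -6.2400
ω₃ (RL) = (vx + vy − k·ωz)/r = 0.4680/0.075 = 6.2400
ω₄ (RR) = (vx − vy + k·ωz)/r = 0.3320/0.075 = 4.4267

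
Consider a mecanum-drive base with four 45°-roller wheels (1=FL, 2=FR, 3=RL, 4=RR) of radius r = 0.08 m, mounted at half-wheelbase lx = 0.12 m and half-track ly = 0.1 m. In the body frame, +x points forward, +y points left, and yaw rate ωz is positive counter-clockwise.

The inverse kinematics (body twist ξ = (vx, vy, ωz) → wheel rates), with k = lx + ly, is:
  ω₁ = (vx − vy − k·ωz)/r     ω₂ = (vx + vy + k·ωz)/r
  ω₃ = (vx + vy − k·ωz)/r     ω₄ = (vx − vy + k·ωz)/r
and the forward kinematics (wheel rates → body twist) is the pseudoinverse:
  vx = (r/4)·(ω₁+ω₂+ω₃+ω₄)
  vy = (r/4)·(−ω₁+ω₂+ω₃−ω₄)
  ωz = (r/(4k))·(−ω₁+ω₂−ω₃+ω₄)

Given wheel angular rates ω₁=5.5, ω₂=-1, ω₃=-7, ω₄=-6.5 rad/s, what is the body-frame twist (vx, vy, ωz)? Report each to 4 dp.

k = lx + ly = 0.12 + 0.1 = 0.2200
ω₁+ω₂+ω₃+ω₄ = -9.0000  →  vx = (0.08/4)·-9.0000 = -0.1800
−ω₁+ω₂+ω₃−ω₄ = -7.0000  →  vy = (0.08/4)·-7.0000 = -0.1400
−ω₁+ω₂−ω₃+ω₄ = -6.0000  →  ωz = (0.08/0.8800)·-6.0000 = -0.5455

(-0.1800, -0.1400, -0.5455)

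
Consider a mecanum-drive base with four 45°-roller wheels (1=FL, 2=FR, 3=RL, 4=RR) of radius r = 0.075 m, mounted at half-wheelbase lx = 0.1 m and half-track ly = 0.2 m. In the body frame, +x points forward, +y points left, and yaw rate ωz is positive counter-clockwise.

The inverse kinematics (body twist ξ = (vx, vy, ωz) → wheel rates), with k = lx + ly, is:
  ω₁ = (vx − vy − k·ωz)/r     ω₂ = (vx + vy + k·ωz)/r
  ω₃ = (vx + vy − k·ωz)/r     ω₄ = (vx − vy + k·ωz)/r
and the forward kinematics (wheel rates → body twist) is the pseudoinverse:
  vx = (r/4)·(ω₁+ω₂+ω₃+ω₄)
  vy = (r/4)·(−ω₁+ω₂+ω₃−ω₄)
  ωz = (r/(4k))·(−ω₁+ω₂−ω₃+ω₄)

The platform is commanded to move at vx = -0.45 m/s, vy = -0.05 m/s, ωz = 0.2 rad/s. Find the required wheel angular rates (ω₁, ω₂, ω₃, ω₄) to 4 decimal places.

(-6.1333, -5.8667, -7.4667, -4.5333)

k = lx + ly = 0.1 + 0.2 = 0.3000;  k·ωz = 0.3000·0.2 = 0.0600
ω₁ (FL) = (vx − vy − k·ωz)/r = -0.4600/0.075 = -6.1333
ω₂ (FR) = (vx + vy + k·ωz)/r = -0.4400/0.075 = -5.8667
ω₃ (RL) = (vx + vy − k·ωz)/r = -0.5600/0.075 = -7.4667
ω₄ (RR) = (vx − vy + k·ωz)/r = -0.3400/0.075 = -4.5333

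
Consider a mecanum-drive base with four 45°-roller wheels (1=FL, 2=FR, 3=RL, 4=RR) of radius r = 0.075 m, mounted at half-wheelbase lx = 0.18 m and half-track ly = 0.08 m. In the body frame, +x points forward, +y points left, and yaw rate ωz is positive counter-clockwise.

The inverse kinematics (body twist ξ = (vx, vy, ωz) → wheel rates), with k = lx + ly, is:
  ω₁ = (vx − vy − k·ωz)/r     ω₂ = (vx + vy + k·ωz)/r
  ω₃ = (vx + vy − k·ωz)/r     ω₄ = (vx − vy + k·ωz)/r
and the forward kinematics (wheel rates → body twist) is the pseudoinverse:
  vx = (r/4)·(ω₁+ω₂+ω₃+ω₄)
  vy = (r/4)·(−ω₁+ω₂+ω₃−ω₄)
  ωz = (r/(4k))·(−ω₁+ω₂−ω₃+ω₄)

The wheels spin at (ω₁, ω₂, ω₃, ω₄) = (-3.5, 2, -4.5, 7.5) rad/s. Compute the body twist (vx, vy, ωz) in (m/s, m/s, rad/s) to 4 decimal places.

k = lx + ly = 0.18 + 0.08 = 0.2600
ω₁+ω₂+ω₃+ω₄ = 1.5000  →  vx = (0.075/4)·1.5000 = 0.0281
−ω₁+ω₂+ω₃−ω₄ = -6.5000  →  vy = (0.075/4)·-6.5000 = -0.1219
−ω₁+ω₂−ω₃+ω₄ = 17.5000  →  ωz = (0.075/1.0400)·17.5000 = 1.2620

(0.0281, -0.1219, 1.2620)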